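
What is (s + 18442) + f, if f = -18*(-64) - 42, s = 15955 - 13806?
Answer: 21701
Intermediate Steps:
s = 2149
f = 1110 (f = 1152 - 42 = 1110)
(s + 18442) + f = (2149 + 18442) + 1110 = 20591 + 1110 = 21701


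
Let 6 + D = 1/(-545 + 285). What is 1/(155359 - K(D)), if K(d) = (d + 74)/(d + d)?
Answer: 3122/485048477 ≈ 6.4365e-6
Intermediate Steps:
D = -1561/260 (D = -6 + 1/(-545 + 285) = -6 + 1/(-260) = -6 - 1/260 = -1561/260 ≈ -6.0038)
K(d) = (74 + d)/(2*d) (K(d) = (74 + d)/((2*d)) = (74 + d)*(1/(2*d)) = (74 + d)/(2*d))
1/(155359 - K(D)) = 1/(155359 - (74 - 1561/260)/(2*(-1561/260))) = 1/(155359 - (-260)*17679/(2*1561*260)) = 1/(155359 - 1*(-17679/3122)) = 1/(155359 + 17679/3122) = 1/(485048477/3122) = 3122/485048477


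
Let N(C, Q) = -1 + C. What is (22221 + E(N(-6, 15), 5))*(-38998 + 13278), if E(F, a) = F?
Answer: -571344080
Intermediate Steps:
(22221 + E(N(-6, 15), 5))*(-38998 + 13278) = (22221 + (-1 - 6))*(-38998 + 13278) = (22221 - 7)*(-25720) = 22214*(-25720) = -571344080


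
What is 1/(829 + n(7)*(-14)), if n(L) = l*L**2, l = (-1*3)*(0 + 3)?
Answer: 1/7003 ≈ 0.00014280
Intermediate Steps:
l = -9 (l = -3*3 = -9)
n(L) = -9*L**2
1/(829 + n(7)*(-14)) = 1/(829 - 9*7**2*(-14)) = 1/(829 - 9*49*(-14)) = 1/(829 - 441*(-14)) = 1/(829 + 6174) = 1/7003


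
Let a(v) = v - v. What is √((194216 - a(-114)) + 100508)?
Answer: 2*√73681 ≈ 542.88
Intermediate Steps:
a(v) = 0
√((194216 - a(-114)) + 100508) = √((194216 - 1*0) + 100508) = √((194216 + 0) + 100508) = √(194216 + 100508) = √294724 = 2*√73681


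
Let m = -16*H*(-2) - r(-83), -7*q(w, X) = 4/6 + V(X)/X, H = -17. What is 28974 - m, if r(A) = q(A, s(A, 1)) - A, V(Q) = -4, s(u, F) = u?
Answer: 51594365/1743 ≈ 29601.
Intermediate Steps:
q(w, X) = -2/21 + 4/(7*X) (q(w, X) = -(4/6 - 4/X)/7 = -(4*(⅙) - 4/X)/7 = -(⅔ - 4/X)/7 = -2/21 + 4/(7*X))
r(A) = -A + 2*(6 - A)/(21*A) (r(A) = 2*(6 - A)/(21*A) - A = -A + 2*(6 - A)/(21*A))
m = -1092683/1743 (m = -16*(-17)*(-2) - (-2/21 - 1*(-83) + (4/7)/(-83)) = 272*(-2) - (-2/21 + 83 + (4/7)*(-1/83)) = -544 - (-2/21 + 83 - 4/581) = -544 - 1*144491/1743 = -544 - 144491/1743 = -1092683/1743 ≈ -626.90)
28974 - m = 28974 - 1*(-1092683/1743) = 28974 + 1092683/1743 = 51594365/1743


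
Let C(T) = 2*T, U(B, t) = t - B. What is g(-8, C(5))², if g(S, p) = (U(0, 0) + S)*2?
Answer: 256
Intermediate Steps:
g(S, p) = 2*S (g(S, p) = ((0 - 1*0) + S)*2 = ((0 + 0) + S)*2 = (0 + S)*2 = S*2 = 2*S)
g(-8, C(5))² = (2*(-8))² = (-16)² = 256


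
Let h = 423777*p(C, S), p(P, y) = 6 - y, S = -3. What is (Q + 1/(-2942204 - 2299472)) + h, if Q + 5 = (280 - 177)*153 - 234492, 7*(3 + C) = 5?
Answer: 18845161847379/5241676 ≈ 3.5953e+6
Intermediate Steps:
C = -16/7 (C = -3 + (1/7)*5 = -3 + 5/7 = -16/7 ≈ -2.2857)
h = 3813993 (h = 423777*(6 - 1*(-3)) = 423777*(6 + 3) = 423777*9 = 3813993)
Q = -218738 (Q = -5 + ((280 - 177)*153 - 234492) = -5 + (103*153 - 234492) = -5 + (15759 - 234492) = -5 - 218733 = -218738)
(Q + 1/(-2942204 - 2299472)) + h = (-218738 + 1/(-2942204 - 2299472)) + 3813993 = (-218738 + 1/(-5241676)) + 3813993 = (-218738 - 1/5241676) + 3813993 = -1146553724889/5241676 + 3813993 = 18845161847379/5241676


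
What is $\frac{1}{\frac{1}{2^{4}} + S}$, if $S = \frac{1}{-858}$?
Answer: $\frac{6864}{421} \approx 16.304$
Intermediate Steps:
$S = - \frac{1}{858} \approx -0.0011655$
$\frac{1}{\frac{1}{2^{4}} + S} = \frac{1}{\frac{1}{2^{4}} - \frac{1}{858}} = \frac{1}{\frac{1}{16} - \frac{1}{858}} = \frac{1}{\frac{421}{6864}} = \frac{6864}{421}$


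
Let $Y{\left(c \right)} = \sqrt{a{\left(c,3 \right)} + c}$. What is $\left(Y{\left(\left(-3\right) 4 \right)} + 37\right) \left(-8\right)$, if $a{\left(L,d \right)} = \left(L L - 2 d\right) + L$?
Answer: $-296 - 8 \sqrt{114} \approx -381.42$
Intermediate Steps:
$a{\left(L,d \right)} = L + L^{2} - 2 d$ ($a{\left(L,d \right)} = \left(L^{2} - 2 d\right) + L = L + L^{2} - 2 d$)
$Y{\left(c \right)} = \sqrt{-6 + c^{2} + 2 c}$ ($Y{\left(c \right)} = \sqrt{\left(c + c^{2} - 6\right) + c} = \sqrt{\left(-6 + c + c^{2}\right) + c} = \sqrt{-6 + c^{2} + 2 c}$)
$\left(Y{\left(\left(-3\right) 4 \right)} + 37\right) \left(-8\right) = \left(\sqrt{-6 + \left(\left(-3\right) 4\right)^{2} + 2 \left(\left(-3\right) 4\right)} + 37\right) \left(-8\right) = \left(\sqrt{-6 + \left(-12\right)^{2} + 2 \left(-12\right)} + 37\right) \left(-8\right) = \left(\sqrt{-6 + 144 - 24} + 37\right) \left(-8\right) = \left(\sqrt{114} + 37\right) \left(-8\right) = \left(37 + \sqrt{114}\right) \left(-8\right) = -296 - 8 \sqrt{114}$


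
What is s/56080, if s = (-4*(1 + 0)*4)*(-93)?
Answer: 93/3505 ≈ 0.026534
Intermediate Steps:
s = 1488 (s = (-4*1*4)*(-93) = -4*4*(-93) = -16*(-93) = 1488)
s/56080 = 1488/56080 = 1488*(1/56080) = 93/3505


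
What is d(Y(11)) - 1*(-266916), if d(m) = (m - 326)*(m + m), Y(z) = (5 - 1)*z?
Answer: 242100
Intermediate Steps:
Y(z) = 4*z
d(m) = 2*m*(-326 + m) (d(m) = (-326 + m)*(2*m) = 2*m*(-326 + m))
d(Y(11)) - 1*(-266916) = 2*(4*11)*(-326 + 4*11) - 1*(-266916) = 2*44*(-326 + 44) + 266916 = 2*44*(-282) + 266916 = -24816 + 266916 = 242100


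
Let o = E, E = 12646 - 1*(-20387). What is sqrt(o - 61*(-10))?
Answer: sqrt(33643) ≈ 183.42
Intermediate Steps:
E = 33033 (E = 12646 + 20387 = 33033)
o = 33033
sqrt(o - 61*(-10)) = sqrt(33033 - 61*(-10)) = sqrt(33033 + 610) = sqrt(33643)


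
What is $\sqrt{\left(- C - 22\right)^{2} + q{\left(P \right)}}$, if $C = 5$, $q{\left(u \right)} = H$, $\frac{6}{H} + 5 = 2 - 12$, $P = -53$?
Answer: $\frac{\sqrt{18215}}{5} \approx 26.993$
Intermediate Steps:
$H = - \frac{2}{5}$ ($H = \frac{6}{-5 + \left(2 - 12\right)} = \frac{6}{-5 - 10} = \frac{6}{-15} = 6 \left(- \frac{1}{15}\right) = - \frac{2}{5} \approx -0.4$)
$q{\left(u \right)} = - \frac{2}{5}$
$\sqrt{\left(- C - 22\right)^{2} + q{\left(P \right)}} = \sqrt{\left(\left(-1\right) 5 - 22\right)^{2} - \frac{2}{5}} = \sqrt{\left(-5 - 22\right)^{2} - \frac{2}{5}} = \sqrt{\left(-27\right)^{2} - \frac{2}{5}} = \sqrt{729 - \frac{2}{5}} = \sqrt{\frac{3643}{5}} = \frac{\sqrt{18215}}{5}$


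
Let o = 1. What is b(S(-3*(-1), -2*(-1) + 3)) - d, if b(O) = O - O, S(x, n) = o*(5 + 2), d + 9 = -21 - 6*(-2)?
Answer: 18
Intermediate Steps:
d = -18 (d = -9 + (-21 - 6*(-2)) = -9 + (-21 + 12) = -9 - 9 = -18)
S(x, n) = 7 (S(x, n) = 1*(5 + 2) = 1*7 = 7)
b(O) = 0
b(S(-3*(-1), -2*(-1) + 3)) - d = 0 - 1*(-18) = 0 + 18 = 18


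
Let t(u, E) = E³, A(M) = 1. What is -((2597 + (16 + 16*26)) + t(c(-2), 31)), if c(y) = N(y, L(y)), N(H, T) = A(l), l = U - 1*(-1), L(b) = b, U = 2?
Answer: -32820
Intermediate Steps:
l = 3 (l = 2 - 1*(-1) = 2 + 1 = 3)
N(H, T) = 1
c(y) = 1
-((2597 + (16 + 16*26)) + t(c(-2), 31)) = -((2597 + (16 + 16*26)) + 31³) = -((2597 + (16 + 416)) + 29791) = -((2597 + 432) + 29791) = -(3029 + 29791) = -1*32820 = -32820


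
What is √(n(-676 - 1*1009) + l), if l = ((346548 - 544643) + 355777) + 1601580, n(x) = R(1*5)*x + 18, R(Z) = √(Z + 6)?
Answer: √(1759280 - 1685*√11) ≈ 1324.3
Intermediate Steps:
R(Z) = √(6 + Z)
n(x) = 18 + x*√11 (n(x) = √(6 + 1*5)*x + 18 = √(6 + 5)*x + 18 = √11*x + 18 = x*√11 + 18 = 18 + x*√11)
l = 1759262 (l = (-198095 + 355777) + 1601580 = 157682 + 1601580 = 1759262)
√(n(-676 - 1*1009) + l) = √((18 + (-676 - 1*1009)*√11) + 1759262) = √((18 + (-676 - 1009)*√11) + 1759262) = √((18 - 1685*√11) + 1759262) = √(1759280 - 1685*√11)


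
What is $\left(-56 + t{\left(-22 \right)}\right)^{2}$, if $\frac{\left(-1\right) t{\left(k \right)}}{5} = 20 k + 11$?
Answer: $4363921$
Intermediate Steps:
$t{\left(k \right)} = -55 - 100 k$ ($t{\left(k \right)} = - 5 \left(20 k + 11\right) = - 5 \left(11 + 20 k\right) = -55 - 100 k$)
$\left(-56 + t{\left(-22 \right)}\right)^{2} = \left(-56 - -2145\right)^{2} = \left(-56 + \left(-55 + 2200\right)\right)^{2} = \left(-56 + 2145\right)^{2} = 2089^{2} = 4363921$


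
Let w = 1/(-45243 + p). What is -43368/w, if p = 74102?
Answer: -1251557112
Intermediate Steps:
w = 1/28859 (w = 1/(-45243 + 74102) = 1/28859 ≈ 3.4651e-5)
-43368/w = -43368/1/28859 = -43368*28859 = -1251557112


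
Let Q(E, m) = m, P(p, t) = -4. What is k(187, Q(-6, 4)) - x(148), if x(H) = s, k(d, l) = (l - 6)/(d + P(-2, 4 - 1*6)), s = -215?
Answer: 39343/183 ≈ 214.99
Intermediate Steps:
k(d, l) = (-6 + l)/(-4 + d) (k(d, l) = (l - 6)/(d - 4) = (-6 + l)/(-4 + d))
x(H) = -215
k(187, Q(-6, 4)) - x(148) = (-6 + 4)/(-4 + 187) - 1*(-215) = -2/183 + 215 = 39343/183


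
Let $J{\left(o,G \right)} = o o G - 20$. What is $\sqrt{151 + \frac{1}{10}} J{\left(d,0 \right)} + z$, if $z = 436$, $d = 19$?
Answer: $436 - 2 \sqrt{15110} \approx 190.15$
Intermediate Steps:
$J{\left(o,G \right)} = -20 + G o^{2}$ ($J{\left(o,G \right)} = o^{2} G - 20 = G o^{2} - 20 = -20 + G o^{2}$)
$\sqrt{151 + \frac{1}{10}} J{\left(d,0 \right)} + z = \sqrt{151 + \frac{1}{10}} \left(-20 + 0 \cdot 19^{2}\right) + 436 = \sqrt{151 + \frac{1}{10}} \left(-20 + 0 \cdot 361\right) + 436 = \sqrt{\frac{1511}{10}} \left(-20 + 0\right) + 436 = \frac{\sqrt{15110}}{10} \left(-20\right) + 436 = - 2 \sqrt{15110} + 436 = 436 - 2 \sqrt{15110}$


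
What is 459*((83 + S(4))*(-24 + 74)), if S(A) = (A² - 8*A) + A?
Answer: 1629450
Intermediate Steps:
S(A) = A² - 7*A
459*((83 + S(4))*(-24 + 74)) = 459*((83 + 4*(-7 + 4))*(-24 + 74)) = 459*((83 + 4*(-3))*50) = 459*((83 - 12)*50) = 459*(71*50) = 459*3550 = 1629450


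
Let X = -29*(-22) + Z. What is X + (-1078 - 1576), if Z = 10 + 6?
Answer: -2000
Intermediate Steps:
Z = 16
X = 654 (X = -29*(-22) + 16 = 638 + 16 = 654)
X + (-1078 - 1576) = 654 + (-1078 - 1576) = 654 - 2654 = -2000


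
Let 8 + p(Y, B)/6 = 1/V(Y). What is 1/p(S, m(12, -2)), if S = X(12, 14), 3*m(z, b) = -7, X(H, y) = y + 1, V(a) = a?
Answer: -5/238 ≈ -0.021008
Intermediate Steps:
X(H, y) = 1 + y
m(z, b) = -7/3 (m(z, b) = (⅓)*(-7) = -7/3)
S = 15 (S = 1 + 14 = 15)
p(Y, B) = -48 + 6/Y
1/p(S, m(12, -2)) = 1/(-48 + 6/15) = 1/(-48 + 6*(1/15)) = 1/(-48 + ⅖) = 1/(-238/5) = -5/238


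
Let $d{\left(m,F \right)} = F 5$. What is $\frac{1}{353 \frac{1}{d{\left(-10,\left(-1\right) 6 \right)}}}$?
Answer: $- \frac{30}{353} \approx -0.084986$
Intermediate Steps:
$d{\left(m,F \right)} = 5 F$
$\frac{1}{353 \frac{1}{d{\left(-10,\left(-1\right) 6 \right)}}} = \frac{1}{353 \frac{1}{5 \left(\left(-1\right) 6\right)}} = \frac{1}{353 \frac{1}{5 \left(-6\right)}} = \frac{1}{353 \frac{1}{-30}} = \frac{1}{353 \left(- \frac{1}{30}\right)} = \frac{1}{- \frac{353}{30}} = - \frac{30}{353}$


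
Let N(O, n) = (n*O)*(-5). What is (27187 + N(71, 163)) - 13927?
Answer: -44605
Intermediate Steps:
N(O, n) = -5*O*n (N(O, n) = (O*n)*(-5) = -5*O*n)
(27187 + N(71, 163)) - 13927 = (27187 - 5*71*163) - 13927 = (27187 - 57865) - 13927 = -30678 - 13927 = -44605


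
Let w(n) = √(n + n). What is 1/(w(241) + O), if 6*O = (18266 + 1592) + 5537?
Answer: 16930/71654297 - 4*√482/71654297 ≈ 0.00023505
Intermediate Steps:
w(n) = √2*√n (w(n) = √(2*n) = √2*√n)
O = 8465/2 (O = ((18266 + 1592) + 5537)/6 = (19858 + 5537)/6 = (⅙)*25395 = 8465/2 ≈ 4232.5)
1/(w(241) + O) = 1/(√2*√241 + 8465/2) = 1/(√482 + 8465/2) = 1/(8465/2 + √482)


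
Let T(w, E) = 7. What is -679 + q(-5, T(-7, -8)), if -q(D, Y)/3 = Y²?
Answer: -826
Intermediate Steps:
q(D, Y) = -3*Y²
-679 + q(-5, T(-7, -8)) = -679 - 3*7² = -679 - 3*49 = -679 - 147 = -826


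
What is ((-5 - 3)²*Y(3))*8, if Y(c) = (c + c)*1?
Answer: 3072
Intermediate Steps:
Y(c) = 2*c (Y(c) = (2*c)*1 = 2*c)
((-5 - 3)²*Y(3))*8 = ((-5 - 3)²*(2*3))*8 = ((-8)²*6)*8 = (64*6)*8 = 384*8 = 3072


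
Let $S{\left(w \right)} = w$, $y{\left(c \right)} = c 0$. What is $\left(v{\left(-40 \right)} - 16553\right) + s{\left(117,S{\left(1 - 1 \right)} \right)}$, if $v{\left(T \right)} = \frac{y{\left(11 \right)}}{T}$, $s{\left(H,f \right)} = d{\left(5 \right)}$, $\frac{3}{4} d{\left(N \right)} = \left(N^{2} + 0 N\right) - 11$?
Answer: $- \frac{49603}{3} \approx -16534.0$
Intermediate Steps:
$y{\left(c \right)} = 0$
$d{\left(N \right)} = - \frac{44}{3} + \frac{4 N^{2}}{3}$ ($d{\left(N \right)} = \frac{4 \left(\left(N^{2} + 0 N\right) - 11\right)}{3} = \frac{4 \left(\left(N^{2} + 0\right) - 11\right)}{3} = \frac{4 \left(N^{2} - 11\right)}{3} = \frac{4 \left(-11 + N^{2}\right)}{3} = - \frac{44}{3} + \frac{4 N^{2}}{3}$)
$s{\left(H,f \right)} = \frac{56}{3}$ ($s{\left(H,f \right)} = - \frac{44}{3} + \frac{4 \cdot 5^{2}}{3} = - \frac{44}{3} + \frac{4}{3} \cdot 25 = - \frac{44}{3} + \frac{100}{3} = \frac{56}{3}$)
$v{\left(T \right)} = 0$ ($v{\left(T \right)} = \frac{0}{T} = 0$)
$\left(v{\left(-40 \right)} - 16553\right) + s{\left(117,S{\left(1 - 1 \right)} \right)} = \left(0 - 16553\right) + \frac{56}{3} = -16553 + \frac{56}{3} = - \frac{49603}{3}$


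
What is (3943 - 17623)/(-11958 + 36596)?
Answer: -6840/12319 ≈ -0.55524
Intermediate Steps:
(3943 - 17623)/(-11958 + 36596) = -13680/24638 = -13680*1/24638 = -6840/12319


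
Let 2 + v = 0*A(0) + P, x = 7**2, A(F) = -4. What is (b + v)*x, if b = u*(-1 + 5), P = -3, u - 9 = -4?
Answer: 735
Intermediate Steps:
u = 5 (u = 9 - 4 = 5)
b = 20 (b = 5*(-1 + 5) = 5*4 = 20)
x = 49
v = -5 (v = -2 + (0*(-4) - 3) = -2 + (0 - 3) = -2 - 3 = -5)
(b + v)*x = (20 - 5)*49 = 15*49 = 735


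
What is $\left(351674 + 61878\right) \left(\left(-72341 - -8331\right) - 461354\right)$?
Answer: $-217265332928$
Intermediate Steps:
$\left(351674 + 61878\right) \left(\left(-72341 - -8331\right) - 461354\right) = 413552 \left(\left(-72341 + 8331\right) - 461354\right) = 413552 \left(-64010 - 461354\right) = 413552 \left(-525364\right) = -217265332928$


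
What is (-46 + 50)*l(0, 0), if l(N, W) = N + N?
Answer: 0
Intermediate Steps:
l(N, W) = 2*N
(-46 + 50)*l(0, 0) = (-46 + 50)*(2*0) = 4*0 = 0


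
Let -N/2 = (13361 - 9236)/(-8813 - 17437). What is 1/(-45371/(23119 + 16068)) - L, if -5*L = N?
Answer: -6358644/7939925 ≈ -0.80084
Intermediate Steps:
N = 11/35 (N = -2*(13361 - 9236)/(-8813 - 17437) = -8250/(-26250) = -8250*(-1)/26250 = -2*(-11/70) = 11/35 ≈ 0.31429)
L = -11/175 (L = -⅕*11/35 = -11/175 ≈ -0.062857)
1/(-45371/(23119 + 16068)) - L = 1/(-45371/(23119 + 16068)) - 1*(-11/175) = 1/(-45371/39187) + 11/175 = -39187/45371 + 11/175 = -6358644/7939925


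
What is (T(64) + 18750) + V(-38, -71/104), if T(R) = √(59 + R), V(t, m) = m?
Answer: 1949929/104 + √123 ≈ 18760.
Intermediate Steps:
(T(64) + 18750) + V(-38, -71/104) = (√(59 + 64) + 18750) - 71/104 = (√123 + 18750) - 71*1/104 = (18750 + √123) - 71/104 = 1949929/104 + √123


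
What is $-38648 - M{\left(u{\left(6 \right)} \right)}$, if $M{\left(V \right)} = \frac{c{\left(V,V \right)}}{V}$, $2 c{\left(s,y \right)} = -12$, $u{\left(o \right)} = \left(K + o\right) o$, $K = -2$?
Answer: $- \frac{154591}{4} \approx -38648.0$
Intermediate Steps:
$u{\left(o \right)} = o \left(-2 + o\right)$ ($u{\left(o \right)} = \left(-2 + o\right) o = o \left(-2 + o\right)$)
$c{\left(s,y \right)} = -6$ ($c{\left(s,y \right)} = \frac{1}{2} \left(-12\right) = -6$)
$M{\left(V \right)} = - \frac{6}{V}$
$-38648 - M{\left(u{\left(6 \right)} \right)} = -38648 - - \frac{6}{6 \left(-2 + 6\right)} = -38648 - - \frac{6}{6 \cdot 4} = -38648 - - \frac{6}{24} = -38648 - \left(-6\right) \frac{1}{24} = -38648 - - \frac{1}{4} = -38648 + \frac{1}{4} = - \frac{154591}{4}$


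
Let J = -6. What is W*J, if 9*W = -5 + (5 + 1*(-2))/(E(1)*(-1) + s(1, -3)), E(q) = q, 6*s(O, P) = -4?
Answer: 68/15 ≈ 4.5333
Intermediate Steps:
s(O, P) = -⅔ (s(O, P) = (⅙)*(-4) = -⅔)
W = -34/45 (W = (-5 + (5 + 1*(-2))/(1*(-1) - ⅔))/9 = (-5 + (5 - 2)/(-1 - ⅔))/9 = (-5 + 3/(-5/3))/9 = (-5 - ⅗*3)/9 = (-5 - 9/5)/9 = (⅑)*(-34/5) = -34/45 ≈ -0.75556)
W*J = -34/45*(-6) = 68/15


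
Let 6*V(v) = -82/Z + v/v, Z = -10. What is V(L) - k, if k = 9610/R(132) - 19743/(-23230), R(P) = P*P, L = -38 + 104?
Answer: 13347233/101189880 ≈ 0.13190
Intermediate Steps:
L = 66
R(P) = P**2
V(v) = 23/15 (V(v) = (-82/(-10) + v/v)/6 = (-82*(-1/10) + 1)/6 = (41/5 + 1)/6 = (1/6)*(46/5) = 23/15)
k = 141810583/101189880 (k = 9610/(132**2) - 19743/(-23230) = 9610/17424 - 19743*(-1/23230) = 9610*(1/17424) + 19743/23230 = 4805/8712 + 19743/23230 = 141810583/101189880 ≈ 1.4014)
V(L) - k = 23/15 - 1*141810583/101189880 = 23/15 - 141810583/101189880 = 13347233/101189880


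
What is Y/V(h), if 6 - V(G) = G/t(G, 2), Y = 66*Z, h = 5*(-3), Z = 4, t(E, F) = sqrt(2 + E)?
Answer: 208/7 + 40*I*sqrt(13)/7 ≈ 29.714 + 20.603*I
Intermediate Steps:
h = -15
Y = 264 (Y = 66*4 = 264)
V(G) = 6 - G/sqrt(2 + G) (V(G) = 6 - G/(sqrt(2 + G)) = 6 - G/sqrt(2 + G))
Y/V(h) = 264/(6 - 1*(-15)/sqrt(2 - 15)) = 264/(6 - 1*(-15)/sqrt(-13)) = 264/(6 - 1*(-15)*(-I*sqrt(13)/13)) = 264/(6 - 15*I*sqrt(13)/13)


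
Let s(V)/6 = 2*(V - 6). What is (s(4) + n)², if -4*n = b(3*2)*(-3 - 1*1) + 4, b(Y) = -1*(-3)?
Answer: 484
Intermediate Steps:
b(Y) = 3
s(V) = -72 + 12*V (s(V) = 6*(2*(V - 6)) = 6*(2*(-6 + V)) = 6*(-12 + 2*V) = -72 + 12*V)
n = 2 (n = -(3*(-3 - 1*1) + 4)/4 = -(3*(-3 - 1) + 4)/4 = -(3*(-4) + 4)/4 = -(-12 + 4)/4 = -¼*(-8) = 2)
(s(4) + n)² = ((-72 + 12*4) + 2)² = ((-72 + 48) + 2)² = (-24 + 2)² = (-22)² = 484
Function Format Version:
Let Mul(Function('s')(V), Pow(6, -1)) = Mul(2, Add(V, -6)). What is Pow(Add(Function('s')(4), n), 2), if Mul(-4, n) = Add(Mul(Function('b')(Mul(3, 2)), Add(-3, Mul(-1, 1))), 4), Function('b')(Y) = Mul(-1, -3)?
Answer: 484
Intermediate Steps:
Function('b')(Y) = 3
Function('s')(V) = Add(-72, Mul(12, V)) (Function('s')(V) = Mul(6, Mul(2, Add(V, -6))) = Mul(6, Mul(2, Add(-6, V))) = Mul(6, Add(-12, Mul(2, V))) = Add(-72, Mul(12, V)))
n = 2 (n = Mul(Rational(-1, 4), Add(Mul(3, Add(-3, Mul(-1, 1))), 4)) = Mul(Rational(-1, 4), Add(Mul(3, Add(-3, -1)), 4)) = Mul(Rational(-1, 4), Add(Mul(3, -4), 4)) = Mul(Rational(-1, 4), Add(-12, 4)) = Mul(Rational(-1, 4), -8) = 2)
Pow(Add(Function('s')(4), n), 2) = Pow(Add(Add(-72, Mul(12, 4)), 2), 2) = Pow(Add(Add(-72, 48), 2), 2) = Pow(Add(-24, 2), 2) = Pow(-22, 2) = 484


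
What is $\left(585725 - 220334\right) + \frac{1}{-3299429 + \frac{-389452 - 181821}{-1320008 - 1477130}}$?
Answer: $\frac{3372178069412493101}{9228957662929} \approx 3.6539 \cdot 10^{5}$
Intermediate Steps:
$\left(585725 - 220334\right) + \frac{1}{-3299429 + \frac{-389452 - 181821}{-1320008 - 1477130}} = 365391 + \frac{1}{-3299429 - \frac{571273}{-2797138}} = 365391 + \frac{1}{-3299429 - - \frac{571273}{2797138}} = 365391 + \frac{1}{-3299429 + \frac{571273}{2797138}} = 365391 + \frac{1}{- \frac{9228957662929}{2797138}} = 365391 - \frac{2797138}{9228957662929} = \frac{3372178069412493101}{9228957662929}$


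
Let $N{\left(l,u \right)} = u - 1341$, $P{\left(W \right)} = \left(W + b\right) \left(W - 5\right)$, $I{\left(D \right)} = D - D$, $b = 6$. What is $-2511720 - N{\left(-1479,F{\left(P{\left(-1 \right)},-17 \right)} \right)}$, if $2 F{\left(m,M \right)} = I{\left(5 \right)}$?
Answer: $-2510379$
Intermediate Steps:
$I{\left(D \right)} = 0$
$P{\left(W \right)} = \left(-5 + W\right) \left(6 + W\right)$ ($P{\left(W \right)} = \left(W + 6\right) \left(W - 5\right) = \left(6 + W\right) \left(-5 + W\right) = \left(-5 + W\right) \left(6 + W\right)$)
$F{\left(m,M \right)} = 0$ ($F{\left(m,M \right)} = \frac{1}{2} \cdot 0 = 0$)
$N{\left(l,u \right)} = -1341 + u$
$-2511720 - N{\left(-1479,F{\left(P{\left(-1 \right)},-17 \right)} \right)} = -2511720 - \left(-1341 + 0\right) = -2511720 - -1341 = -2511720 + 1341 = -2510379$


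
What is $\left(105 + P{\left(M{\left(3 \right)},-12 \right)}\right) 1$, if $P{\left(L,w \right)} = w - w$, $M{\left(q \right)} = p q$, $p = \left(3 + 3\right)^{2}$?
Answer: $105$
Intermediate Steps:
$p = 36$ ($p = 6^{2} = 36$)
$M{\left(q \right)} = 36 q$
$P{\left(L,w \right)} = 0$
$\left(105 + P{\left(M{\left(3 \right)},-12 \right)}\right) 1 = \left(105 + 0\right) 1 = 105 \cdot 1 = 105$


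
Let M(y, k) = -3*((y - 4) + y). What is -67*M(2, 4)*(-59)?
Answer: 0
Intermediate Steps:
M(y, k) = 12 - 6*y (M(y, k) = -3*((-4 + y) + y) = -3*(-4 + 2*y) = 12 - 6*y)
-67*M(2, 4)*(-59) = -67*(12 - 6*2)*(-59) = -67*(12 - 12)*(-59) = -67*0*(-59) = 0*(-59) = 0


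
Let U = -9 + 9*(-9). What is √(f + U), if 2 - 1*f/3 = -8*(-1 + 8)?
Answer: 2*√21 ≈ 9.1651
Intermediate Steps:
U = -90 (U = -9 - 81 = -90)
f = 174 (f = 6 - (-24)*(-1 + 8) = 6 - (-24)*7 = 6 - 3*(-56) = 6 + 168 = 174)
√(f + U) = √(174 - 90) = √84 = 2*√21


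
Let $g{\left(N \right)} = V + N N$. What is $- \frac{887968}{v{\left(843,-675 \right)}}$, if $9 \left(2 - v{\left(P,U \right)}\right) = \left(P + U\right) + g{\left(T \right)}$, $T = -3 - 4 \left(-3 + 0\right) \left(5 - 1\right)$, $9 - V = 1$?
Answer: $\frac{7991712}{2183} \approx 3660.9$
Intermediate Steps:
$V = 8$ ($V = 9 - 1 = 8$)
$T = 45$ ($T = -3 - 4 \left(\left(-3\right) 4\right) = -3 - -48 = -3 + 48 = 45$)
$g{\left(N \right)} = 8 + N^{2}$ ($g{\left(N \right)} = 8 + N N = 8 + N^{2}$)
$v{\left(P,U \right)} = - \frac{2015}{9} - \frac{P}{9} - \frac{U}{9}$ ($v{\left(P,U \right)} = 2 - \frac{\left(P + U\right) + \left(8 + 45^{2}\right)}{9} = 2 - \frac{\left(P + U\right) + \left(8 + 2025\right)}{9} = 2 - \frac{\left(P + U\right) + 2033}{9} = 2 - \frac{2033 + P + U}{9} = 2 - \left(\frac{2033}{9} + \frac{P}{9} + \frac{U}{9}\right) = - \frac{2015}{9} - \frac{P}{9} - \frac{U}{9}$)
$- \frac{887968}{v{\left(843,-675 \right)}} = - \frac{887968}{- \frac{2015}{9} - \frac{281}{3} - -75} = - \frac{887968}{- \frac{2015}{9} - \frac{281}{3} + 75} = - \frac{887968}{- \frac{2183}{9}} = \left(-887968\right) \left(- \frac{9}{2183}\right) = \frac{7991712}{2183}$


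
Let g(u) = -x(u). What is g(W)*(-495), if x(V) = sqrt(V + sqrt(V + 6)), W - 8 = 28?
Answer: 495*sqrt(36 + sqrt(42)) ≈ 3226.3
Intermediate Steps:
W = 36 (W = 8 + 28 = 36)
x(V) = sqrt(V + sqrt(6 + V))
g(u) = -sqrt(u + sqrt(6 + u))
g(W)*(-495) = -sqrt(36 + sqrt(6 + 36))*(-495) = -sqrt(36 + sqrt(42))*(-495) = 495*sqrt(36 + sqrt(42))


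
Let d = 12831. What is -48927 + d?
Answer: -36096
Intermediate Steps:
-48927 + d = -48927 + 12831 = -36096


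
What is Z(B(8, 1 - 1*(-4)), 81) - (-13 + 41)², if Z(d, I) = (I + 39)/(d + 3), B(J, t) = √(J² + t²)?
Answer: -1577/2 + 3*√89/2 ≈ -774.35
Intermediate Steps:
Z(d, I) = (39 + I)/(3 + d)
Z(B(8, 1 - 1*(-4)), 81) - (-13 + 41)² = (39 + 81)/(3 + √(8² + (1 - 1*(-4))²)) - (-13 + 41)² = 120/(3 + √(64 + (1 + 4)²)) - 1*28² = 120/(3 + √(64 + 5²)) - 1*784 = 120/(3 + √(64 + 25)) - 784 = 120/(3 + √89) - 784 = -784 + 120/(3 + √89)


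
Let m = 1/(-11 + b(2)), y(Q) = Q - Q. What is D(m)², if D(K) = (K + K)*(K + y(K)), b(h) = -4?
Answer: 4/50625 ≈ 7.9012e-5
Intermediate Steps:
y(Q) = 0
m = -1/15 (m = 1/(-11 - 4) = 1/(-15) = -1/15 ≈ -0.066667)
D(K) = 2*K² (D(K) = (K + K)*(K + 0) = (2*K)*K = 2*K²)
D(m)² = (2*(-1/15)²)² = (2*(1/225))² = (2/225)² = 4/50625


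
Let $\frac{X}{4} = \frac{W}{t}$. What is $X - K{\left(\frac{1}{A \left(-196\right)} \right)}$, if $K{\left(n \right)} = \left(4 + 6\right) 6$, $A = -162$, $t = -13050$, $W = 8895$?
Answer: $- \frac{27286}{435} \approx -62.726$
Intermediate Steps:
$K{\left(n \right)} = 60$ ($K{\left(n \right)} = 10 \cdot 6 = 60$)
$X = - \frac{1186}{435}$ ($X = 4 \frac{8895}{-13050} = 4 \cdot 8895 \left(- \frac{1}{13050}\right) = 4 \left(- \frac{593}{870}\right) = - \frac{1186}{435} \approx -2.7264$)
$X - K{\left(\frac{1}{A \left(-196\right)} \right)} = - \frac{1186}{435} - 60 = - \frac{27286}{435}$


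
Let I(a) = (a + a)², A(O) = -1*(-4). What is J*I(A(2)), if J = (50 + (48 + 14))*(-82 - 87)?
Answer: -1211392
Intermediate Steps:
A(O) = 4
I(a) = 4*a² (I(a) = (2*a)² = 4*a²)
J = -18928 (J = (50 + 62)*(-169) = 112*(-169) = -18928)
J*I(A(2)) = -75712*4² = -75712*16 = -18928*64 = -1211392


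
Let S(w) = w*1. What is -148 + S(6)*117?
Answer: 554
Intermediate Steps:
S(w) = w
-148 + S(6)*117 = -148 + 6*117 = -148 + 702 = 554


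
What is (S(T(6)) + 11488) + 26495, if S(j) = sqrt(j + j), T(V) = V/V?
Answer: 37983 + sqrt(2) ≈ 37984.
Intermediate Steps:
T(V) = 1
S(j) = sqrt(2)*sqrt(j) (S(j) = sqrt(2*j) = sqrt(2)*sqrt(j))
(S(T(6)) + 11488) + 26495 = (sqrt(2)*sqrt(1) + 11488) + 26495 = (sqrt(2)*1 + 11488) + 26495 = (sqrt(2) + 11488) + 26495 = (11488 + sqrt(2)) + 26495 = 37983 + sqrt(2)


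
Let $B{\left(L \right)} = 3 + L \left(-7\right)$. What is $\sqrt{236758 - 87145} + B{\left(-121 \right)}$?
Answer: $850 + \sqrt{149613} \approx 1236.8$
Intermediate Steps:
$B{\left(L \right)} = 3 - 7 L$
$\sqrt{236758 - 87145} + B{\left(-121 \right)} = \sqrt{236758 - 87145} + \left(3 - -847\right) = \sqrt{149613} + \left(3 + 847\right) = \sqrt{149613} + 850 = 850 + \sqrt{149613}$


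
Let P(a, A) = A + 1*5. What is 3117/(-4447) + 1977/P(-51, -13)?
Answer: -8816655/35576 ≈ -247.83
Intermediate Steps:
P(a, A) = 5 + A (P(a, A) = A + 5 = 5 + A)
3117/(-4447) + 1977/P(-51, -13) = 3117/(-4447) + 1977/(5 - 13) = 3117*(-1/4447) + 1977/(-8) = -3117/4447 + 1977*(-1/8) = -3117/4447 - 1977/8 = -8816655/35576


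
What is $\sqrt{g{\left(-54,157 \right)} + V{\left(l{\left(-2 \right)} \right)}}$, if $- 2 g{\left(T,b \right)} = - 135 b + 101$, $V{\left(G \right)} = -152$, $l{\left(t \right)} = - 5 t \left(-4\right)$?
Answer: $3 \sqrt{1155} \approx 101.96$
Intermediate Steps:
$l{\left(t \right)} = 20 t$
$g{\left(T,b \right)} = - \frac{101}{2} + \frac{135 b}{2}$ ($g{\left(T,b \right)} = - \frac{- 135 b + 101}{2} = - \frac{101 - 135 b}{2} = - \frac{101}{2} + \frac{135 b}{2}$)
$\sqrt{g{\left(-54,157 \right)} + V{\left(l{\left(-2 \right)} \right)}} = \sqrt{\left(- \frac{101}{2} + \frac{135}{2} \cdot 157\right) - 152} = \sqrt{\left(- \frac{101}{2} + \frac{21195}{2}\right) - 152} = \sqrt{10547 - 152} = \sqrt{10395} = 3 \sqrt{1155}$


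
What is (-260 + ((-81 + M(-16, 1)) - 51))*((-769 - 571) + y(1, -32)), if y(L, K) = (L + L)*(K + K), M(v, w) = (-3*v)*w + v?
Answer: 528480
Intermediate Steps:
M(v, w) = v - 3*v*w (M(v, w) = -3*v*w + v = v - 3*v*w)
y(L, K) = 4*K*L (y(L, K) = (2*L)*(2*K) = 4*K*L)
(-260 + ((-81 + M(-16, 1)) - 51))*((-769 - 571) + y(1, -32)) = (-260 + ((-81 - 16*(1 - 3*1)) - 51))*((-769 - 571) + 4*(-32)*1) = (-260 + ((-81 - 16*(1 - 3)) - 51))*(-1340 - 128) = (-260 + ((-81 - 16*(-2)) - 51))*(-1468) = (-260 + ((-81 + 32) - 51))*(-1468) = (-260 + (-49 - 51))*(-1468) = (-260 - 100)*(-1468) = -360*(-1468) = 528480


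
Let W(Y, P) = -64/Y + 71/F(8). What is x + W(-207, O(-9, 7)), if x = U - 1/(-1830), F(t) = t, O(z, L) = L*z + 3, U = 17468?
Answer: 8827376461/505080 ≈ 17477.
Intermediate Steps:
O(z, L) = 3 + L*z
W(Y, P) = 71/8 - 64/Y (W(Y, P) = -64/Y + 71/8 = 71/8 - 64/Y)
x = 31966441/1830 (x = 17468 - 1/(-1830) = 17468 - 1*(-1/1830) = 17468 + 1/1830 = 31966441/1830 ≈ 17468.)
x + W(-207, O(-9, 7)) = 31966441/1830 + (71/8 - 64/(-207)) = 31966441/1830 + (71/8 - 64*(-1/207)) = 31966441/1830 + (71/8 + 64/207) = 31966441/1830 + 15209/1656 = 8827376461/505080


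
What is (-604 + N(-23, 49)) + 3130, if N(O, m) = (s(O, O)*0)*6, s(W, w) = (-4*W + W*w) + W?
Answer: 2526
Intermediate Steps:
s(W, w) = -3*W + W*w
N(O, m) = 0 (N(O, m) = ((O*(-3 + O))*0)*6 = 0*6 = 0)
(-604 + N(-23, 49)) + 3130 = (-604 + 0) + 3130 = -604 + 3130 = 2526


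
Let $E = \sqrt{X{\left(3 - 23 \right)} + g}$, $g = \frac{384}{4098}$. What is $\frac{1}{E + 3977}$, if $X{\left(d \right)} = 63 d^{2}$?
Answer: $\frac{2716291}{10785477643} - \frac{4 \sqrt{734722907}}{10785477643} \approx 0.00024179$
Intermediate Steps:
$g = \frac{64}{683}$ ($g = 384 \cdot \frac{1}{4098} = \frac{64}{683} \approx 0.093704$)
$E = \frac{4 \sqrt{734722907}}{683}$ ($E = \sqrt{63 \left(3 - 23\right)^{2} + \frac{64}{683}} = \sqrt{63 \left(-20\right)^{2} + \frac{64}{683}} = \sqrt{63 \cdot 400 + \frac{64}{683}} = \sqrt{25200 + \frac{64}{683}} = \sqrt{\frac{17211664}{683}} = \frac{4 \sqrt{734722907}}{683} \approx 158.75$)
$\frac{1}{E + 3977} = \frac{1}{\frac{4 \sqrt{734722907}}{683} + 3977} = \frac{1}{3977 + \frac{4 \sqrt{734722907}}{683}}$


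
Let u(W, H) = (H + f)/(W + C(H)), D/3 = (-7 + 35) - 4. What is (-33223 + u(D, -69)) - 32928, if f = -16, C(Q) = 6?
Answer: -5159863/78 ≈ -66152.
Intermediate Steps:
D = 72 (D = 3*((-7 + 35) - 4) = 3*(28 - 4) = 3*24 = 72)
u(W, H) = (-16 + H)/(6 + W) (u(W, H) = (H - 16)/(W + 6) = (-16 + H)/(6 + W))
(-33223 + u(D, -69)) - 32928 = (-33223 + (-16 - 69)/(6 + 72)) - 32928 = (-33223 - 85/78) - 32928 = -2591479/78 - 32928 = -5159863/78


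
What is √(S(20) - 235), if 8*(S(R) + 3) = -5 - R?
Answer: I*√3858/4 ≈ 15.528*I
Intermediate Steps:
S(R) = -29/8 - R/8 (S(R) = -3 + (-5 - R)/8 = -3 + (-5/8 - R/8) = -29/8 - R/8)
√(S(20) - 235) = √((-29/8 - ⅛*20) - 235) = √((-29/8 - 5/2) - 235) = √(-49/8 - 235) = √(-1929/8) = I*√3858/4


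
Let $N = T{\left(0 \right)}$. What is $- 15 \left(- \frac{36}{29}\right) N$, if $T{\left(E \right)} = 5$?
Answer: $\frac{2700}{29} \approx 93.103$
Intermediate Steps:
$N = 5$
$- 15 \left(- \frac{36}{29}\right) N = - 15 \left(- \frac{36}{29}\right) 5 = - 15 \left(\left(-36\right) \frac{1}{29}\right) 5 = \left(-15\right) \left(- \frac{36}{29}\right) 5 = \frac{540}{29} \cdot 5 = \frac{2700}{29}$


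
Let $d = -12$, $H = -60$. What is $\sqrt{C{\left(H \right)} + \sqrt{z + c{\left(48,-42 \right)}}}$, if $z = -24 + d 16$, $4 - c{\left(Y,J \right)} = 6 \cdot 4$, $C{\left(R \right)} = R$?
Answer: $\sqrt{-60 + 2 i \sqrt{59}} \approx 0.98373 + 7.8082 i$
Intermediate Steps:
$c{\left(Y,J \right)} = -20$ ($c{\left(Y,J \right)} = 4 - 6 \cdot 4 = 4 - 24 = -20$)
$z = -216$ ($z = -24 - 192 = -216$)
$\sqrt{C{\left(H \right)} + \sqrt{z + c{\left(48,-42 \right)}}} = \sqrt{-60 + \sqrt{-216 - 20}} = \sqrt{-60 + \sqrt{-236}} = \sqrt{-60 + 2 i \sqrt{59}}$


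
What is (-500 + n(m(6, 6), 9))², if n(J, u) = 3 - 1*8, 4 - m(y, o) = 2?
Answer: 255025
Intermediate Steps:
m(y, o) = 2 (m(y, o) = 4 - 1*2 = 4 - 2 = 2)
n(J, u) = -5 (n(J, u) = 3 - 8 = -5)
(-500 + n(m(6, 6), 9))² = (-500 - 5)² = (-505)² = 255025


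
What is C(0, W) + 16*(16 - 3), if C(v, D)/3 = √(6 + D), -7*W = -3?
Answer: 208 + 9*√35/7 ≈ 215.61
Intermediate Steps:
W = 3/7 (W = -⅐*(-3) = 3/7 ≈ 0.42857)
C(v, D) = 3*√(6 + D)
C(0, W) + 16*(16 - 3) = 3*√(6 + 3/7) + 16*(16 - 3) = 3*√(45/7) + 16*13 = 3*(3*√35/7) + 208 = 9*√35/7 + 208 = 208 + 9*√35/7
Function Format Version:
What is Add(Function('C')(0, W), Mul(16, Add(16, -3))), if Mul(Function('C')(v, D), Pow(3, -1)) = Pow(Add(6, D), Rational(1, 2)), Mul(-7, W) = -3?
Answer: Add(208, Mul(Rational(9, 7), Pow(35, Rational(1, 2)))) ≈ 215.61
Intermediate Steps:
W = Rational(3, 7) (W = Mul(Rational(-1, 7), -3) = Rational(3, 7) ≈ 0.42857)
Function('C')(v, D) = Mul(3, Pow(Add(6, D), Rational(1, 2)))
Add(Function('C')(0, W), Mul(16, Add(16, -3))) = Add(Mul(3, Pow(Add(6, Rational(3, 7)), Rational(1, 2))), Mul(16, Add(16, -3))) = Add(Mul(3, Pow(Rational(45, 7), Rational(1, 2))), Mul(16, 13)) = Add(Mul(3, Mul(Rational(3, 7), Pow(35, Rational(1, 2)))), 208) = Add(Mul(Rational(9, 7), Pow(35, Rational(1, 2))), 208) = Add(208, Mul(Rational(9, 7), Pow(35, Rational(1, 2))))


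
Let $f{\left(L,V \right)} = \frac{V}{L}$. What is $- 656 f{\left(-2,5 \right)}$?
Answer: $1640$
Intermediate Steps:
$- 656 f{\left(-2,5 \right)} = - 656 \frac{5}{-2} = - 656 \cdot 5 \left(- \frac{1}{2}\right) = \left(-656\right) \left(- \frac{5}{2}\right) = 1640$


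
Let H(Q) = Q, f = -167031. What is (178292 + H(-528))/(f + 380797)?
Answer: 88882/106883 ≈ 0.83158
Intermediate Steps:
(178292 + H(-528))/(f + 380797) = (178292 - 528)/(-167031 + 380797) = 177764/213766 = 177764*(1/213766) = 88882/106883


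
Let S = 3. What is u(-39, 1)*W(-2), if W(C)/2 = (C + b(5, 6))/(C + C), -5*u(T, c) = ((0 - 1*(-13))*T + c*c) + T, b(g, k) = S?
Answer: -109/2 ≈ -54.500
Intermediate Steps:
b(g, k) = 3
u(T, c) = -14*T/5 - c²/5 (u(T, c) = -(((0 - 1*(-13))*T + c*c) + T)/5 = -(((0 + 13)*T + c²) + T)/5 = -((13*T + c²) + T)/5 = -((c² + 13*T) + T)/5 = -(c² + 14*T)/5 = -14*T/5 - c²/5)
W(C) = (3 + C)/C (W(C) = 2*((C + 3)/(C + C)) = 2*((3 + C)/((2*C))) = 2*((3 + C)*(1/(2*C))) = 2*((3 + C)/(2*C)) = (3 + C)/C)
u(-39, 1)*W(-2) = (-14/5*(-39) - ⅕*1²)*((3 - 2)/(-2)) = (546/5 - ⅕*1)*(-½*1) = (546/5 - ⅕)*(-½) = 109*(-½) = -109/2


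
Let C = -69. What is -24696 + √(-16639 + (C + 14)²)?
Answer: -24696 + I*√13614 ≈ -24696.0 + 116.68*I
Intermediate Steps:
-24696 + √(-16639 + (C + 14)²) = -24696 + √(-16639 + (-69 + 14)²) = -24696 + √(-16639 + (-55)²) = -24696 + √(-16639 + 3025) = -24696 + √(-13614) = -24696 + I*√13614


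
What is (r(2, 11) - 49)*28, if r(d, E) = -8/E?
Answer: -15316/11 ≈ -1392.4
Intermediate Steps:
(r(2, 11) - 49)*28 = (-8/11 - 49)*28 = -547/11*28 = -15316/11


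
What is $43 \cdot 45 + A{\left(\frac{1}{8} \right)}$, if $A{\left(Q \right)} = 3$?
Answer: $1938$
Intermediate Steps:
$43 \cdot 45 + A{\left(\frac{1}{8} \right)} = 43 \cdot 45 + 3 = 1935 + 3 = 1938$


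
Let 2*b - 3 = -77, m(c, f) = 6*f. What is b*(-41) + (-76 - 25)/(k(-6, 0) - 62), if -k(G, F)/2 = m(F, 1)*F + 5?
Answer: 109325/72 ≈ 1518.4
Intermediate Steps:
b = -37 (b = 3/2 + (½)*(-77) = 3/2 - 77/2 = -37)
k(G, F) = -10 - 12*F (k(G, F) = -2*((6*1)*F + 5) = -2*(6*F + 5) = -2*(5 + 6*F) = -10 - 12*F)
b*(-41) + (-76 - 25)/(k(-6, 0) - 62) = -37*(-41) + (-76 - 25)/((-10 - 12*0) - 62) = 1517 - 101/((-10 + 0) - 62) = 1517 - 101/(-10 - 62) = 1517 - 101/(-72) = 1517 - 101*(-1/72) = 1517 + 101/72 = 109325/72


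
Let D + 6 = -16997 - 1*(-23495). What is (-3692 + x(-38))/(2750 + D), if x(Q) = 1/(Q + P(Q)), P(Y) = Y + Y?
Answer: -420889/1053588 ≈ -0.39948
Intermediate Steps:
D = 6492 (D = -6 + (-16997 - 1*(-23495)) = -6 + (-16997 + 23495) = -6 + 6498 = 6492)
P(Y) = 2*Y
x(Q) = 1/(3*Q) (x(Q) = 1/(Q + 2*Q) = 1/(3*Q))
(-3692 + x(-38))/(2750 + D) = (-3692 + (⅓)/(-38))/(2750 + 6492) = (-3692 + (⅓)*(-1/38))/9242 = (-3692 - 1/114)*(1/9242) = -420889/114*1/9242 = -420889/1053588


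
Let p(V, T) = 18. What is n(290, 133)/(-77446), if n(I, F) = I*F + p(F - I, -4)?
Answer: -19294/38723 ≈ -0.49826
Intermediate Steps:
n(I, F) = 18 + F*I (n(I, F) = I*F + 18 = F*I + 18 = 18 + F*I)
n(290, 133)/(-77446) = (18 + 133*290)/(-77446) = (18 + 38570)*(-1/77446) = 38588*(-1/77446) = -19294/38723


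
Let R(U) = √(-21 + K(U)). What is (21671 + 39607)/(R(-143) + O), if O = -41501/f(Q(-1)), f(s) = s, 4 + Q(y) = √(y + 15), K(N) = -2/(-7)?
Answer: 428946*(-4 + √14)/(-290507 - I*√1015*(4 - √14)) ≈ 0.38145 - 1.0807e-5*I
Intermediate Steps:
K(N) = 2/7 (K(N) = -2*(-⅐) = 2/7)
Q(y) = -4 + √(15 + y) (Q(y) = -4 + √(y + 15) = -4 + √(15 + y))
O = -41501/(-4 + √14) (O = -41501/(-4 + √(15 - 1)) = -41501/(-4 + √14) ≈ 1.6064e+5)
R(U) = I*√1015/7 (R(U) = √(-21 + 2/7) = √(-145/7) = I*√1015/7)
(21671 + 39607)/(R(-143) + O) = (21671 + 39607)/(I*√1015/7 + (83002 + 41501*√14/2)) = 61278/(83002 + 41501*√14/2 + I*√1015/7)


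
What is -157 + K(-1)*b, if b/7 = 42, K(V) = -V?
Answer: 137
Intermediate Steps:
b = 294 (b = 7*42 = 294)
-157 + K(-1)*b = -157 - 1*(-1)*294 = -157 + 1*294 = -157 + 294 = 137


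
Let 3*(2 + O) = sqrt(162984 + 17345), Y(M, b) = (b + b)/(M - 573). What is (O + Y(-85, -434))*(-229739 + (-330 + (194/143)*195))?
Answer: 80891168/517 - 2527849*sqrt(180329)/33 ≈ -3.2372e+7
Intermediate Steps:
Y(M, b) = 2*b/(-573 + M) (Y(M, b) = (2*b)/(-573 + M) = 2*b/(-573 + M))
O = -2 + sqrt(180329)/3 (O = -2 + sqrt(162984 + 17345)/3 = -2 + sqrt(180329)/3 ≈ 139.55)
(O + Y(-85, -434))*(-229739 + (-330 + (194/143)*195)) = ((-2 + sqrt(180329)/3) + 2*(-434)/(-573 - 85))*(-229739 + (-330 + (194/143)*195)) = ((-2 + sqrt(180329)/3) + 2*(-434)/(-658))*(-229739 + (-330 + (194*(1/143))*195)) = ((-2 + sqrt(180329)/3) + 2*(-434)*(-1/658))*(-229739 + (-330 + (194/143)*195)) = ((-2 + sqrt(180329)/3) + 62/47)*(-229739 + (-330 + 2910/11)) = (-32/47 + sqrt(180329)/3)*(-229739 - 720/11) = (-32/47 + sqrt(180329)/3)*(-2527849/11) = 80891168/517 - 2527849*sqrt(180329)/33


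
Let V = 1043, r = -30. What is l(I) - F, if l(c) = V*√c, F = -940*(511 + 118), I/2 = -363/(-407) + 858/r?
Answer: 591260 + 2086*I*√474155/185 ≈ 5.9126e+5 + 7764.3*I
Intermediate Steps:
I = -10252/185 (I = 2*(-363/(-407) + 858/(-30)) = 2*(-363*(-1/407) + 858*(-1/30)) = 2*(33/37 - 143/5) = 2*(-5126/185) = -10252/185 ≈ -55.416)
F = -591260 (F = -940*629 = -591260)
l(c) = 1043*√c
l(I) - F = 1043*√(-10252/185) - 1*(-591260) = 1043*(2*I*√474155/185) + 591260 = 2086*I*√474155/185 + 591260 = 591260 + 2086*I*√474155/185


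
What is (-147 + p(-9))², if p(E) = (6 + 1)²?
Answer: 9604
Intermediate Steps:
p(E) = 49 (p(E) = 7² = 49)
(-147 + p(-9))² = (-147 + 49)² = (-98)² = 9604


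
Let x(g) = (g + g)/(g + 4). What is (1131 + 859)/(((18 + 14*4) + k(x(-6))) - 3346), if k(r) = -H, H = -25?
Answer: -1990/3247 ≈ -0.61287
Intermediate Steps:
x(g) = 2*g/(4 + g) (x(g) = (2*g)/(4 + g) = 2*g/(4 + g))
k(r) = 25 (k(r) = -1*(-25) = 25)
(1131 + 859)/(((18 + 14*4) + k(x(-6))) - 3346) = (1131 + 859)/(((18 + 14*4) + 25) - 3346) = 1990/(((18 + 56) + 25) - 3346) = 1990/((74 + 25) - 3346) = 1990/(99 - 3346) = 1990/(-3247) = 1990*(-1/3247) = -1990/3247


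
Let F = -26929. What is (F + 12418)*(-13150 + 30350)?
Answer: -249589200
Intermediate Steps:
(F + 12418)*(-13150 + 30350) = (-26929 + 12418)*(-13150 + 30350) = -14511*17200 = -249589200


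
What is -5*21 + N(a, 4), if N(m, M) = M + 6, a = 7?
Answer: -95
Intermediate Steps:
N(m, M) = 6 + M
-5*21 + N(a, 4) = -5*21 + (6 + 4) = -105 + 10 = -95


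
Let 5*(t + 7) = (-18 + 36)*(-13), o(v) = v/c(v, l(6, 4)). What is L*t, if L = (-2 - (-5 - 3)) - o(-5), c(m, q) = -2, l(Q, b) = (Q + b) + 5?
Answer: -1883/10 ≈ -188.30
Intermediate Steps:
l(Q, b) = 5 + Q + b
o(v) = -v/2 (o(v) = v/(-2) = v*(-1/2) = -v/2)
L = 7/2 (L = (-2 - (-5 - 3)) - (-1)*(-5)/2 = (-2 - 1*(-8)) - 1*5/2 = (-2 + 8) - 5/2 = 6 - 5/2 = 7/2 ≈ 3.5000)
t = -269/5 (t = -7 + ((-18 + 36)*(-13))/5 = -7 + (18*(-13))/5 = -7 + (1/5)*(-234) = -7 - 234/5 = -269/5 ≈ -53.800)
L*t = (7/2)*(-269/5) = -1883/10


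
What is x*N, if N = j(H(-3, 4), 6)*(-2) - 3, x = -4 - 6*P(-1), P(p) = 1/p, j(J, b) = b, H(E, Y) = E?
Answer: -30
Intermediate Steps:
x = 2 (x = -4 - 6/(-1) = -4 - 6*(-1) = -4 + 6 = 2)
N = -15 (N = 6*(-2) - 3 = -12 - 3 = -15)
x*N = 2*(-15) = -30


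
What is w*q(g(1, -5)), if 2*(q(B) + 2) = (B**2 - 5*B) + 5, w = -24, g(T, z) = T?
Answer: 36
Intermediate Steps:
q(B) = 1/2 + B**2/2 - 5*B/2 (q(B) = -2 + ((B**2 - 5*B) + 5)/2 = -2 + (5 + B**2 - 5*B)/2 = -2 + (5/2 + B**2/2 - 5*B/2) = 1/2 + B**2/2 - 5*B/2)
w*q(g(1, -5)) = -24*(1/2 + (1/2)*1**2 - 5/2*1) = -24*(1/2 + (1/2)*1 - 5/2) = -24*(1/2 + 1/2 - 5/2) = -24*(-3/2) = 36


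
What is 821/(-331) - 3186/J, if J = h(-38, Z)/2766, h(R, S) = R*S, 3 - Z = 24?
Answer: -486264119/44023 ≈ -11046.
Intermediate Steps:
Z = -21 (Z = 3 - 1*24 = 3 - 24 = -21)
J = 133/461 (J = -38*(-21)/2766 = 798*(1/2766) = 133/461 ≈ 0.28850)
821/(-331) - 3186/J = 821/(-331) - 3186/133/461 = 821*(-1/331) - 3186*461/133 = -821/331 - 1468746/133 = -486264119/44023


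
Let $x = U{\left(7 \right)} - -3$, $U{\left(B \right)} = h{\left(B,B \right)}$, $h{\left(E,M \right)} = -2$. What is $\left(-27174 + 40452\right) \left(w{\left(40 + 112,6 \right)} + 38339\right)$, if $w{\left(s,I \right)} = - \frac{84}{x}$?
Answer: $507949890$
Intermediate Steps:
$U{\left(B \right)} = -2$
$x = 1$ ($x = -2 - -3 = -2 + 3 = 1$)
$w{\left(s,I \right)} = -84$ ($w{\left(s,I \right)} = - \frac{84}{1} = \left(-84\right) 1 = -84$)
$\left(-27174 + 40452\right) \left(w{\left(40 + 112,6 \right)} + 38339\right) = \left(-27174 + 40452\right) \left(-84 + 38339\right) = 13278 \cdot 38255 = 507949890$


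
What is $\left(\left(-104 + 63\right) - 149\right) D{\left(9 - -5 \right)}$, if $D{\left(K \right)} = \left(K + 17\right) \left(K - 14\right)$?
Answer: $0$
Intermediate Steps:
$D{\left(K \right)} = \left(-14 + K\right) \left(17 + K\right)$ ($D{\left(K \right)} = \left(17 + K\right) \left(-14 + K\right) = \left(-14 + K\right) \left(17 + K\right)$)
$\left(\left(-104 + 63\right) - 149\right) D{\left(9 - -5 \right)} = \left(\left(-104 + 63\right) - 149\right) \left(-238 + \left(9 - -5\right)^{2} + 3 \left(9 - -5\right)\right) = \left(-41 - 149\right) \left(-238 + \left(9 + 5\right)^{2} + 3 \left(9 + 5\right)\right) = - 190 \left(-238 + 14^{2} + 3 \cdot 14\right) = - 190 \left(-238 + 196 + 42\right) = \left(-190\right) 0 = 0$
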